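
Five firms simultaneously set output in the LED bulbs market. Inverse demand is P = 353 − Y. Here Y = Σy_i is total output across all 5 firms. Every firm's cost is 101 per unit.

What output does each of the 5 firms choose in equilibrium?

42

A representative firm's profit is π_i = y_i(353 − Y) − 101y_i, with Y = y_i + Σ_{j≠i} y_j.
First-order condition: 252 − 2y_i − Σ_{j≠i} y_j = 0.
In a symmetric equilibrium every firm chooses the same y, so Σ_{j≠i} y_j = 4y. The condition becomes 252 − 6y = 0, giving y = 252/6 = 42.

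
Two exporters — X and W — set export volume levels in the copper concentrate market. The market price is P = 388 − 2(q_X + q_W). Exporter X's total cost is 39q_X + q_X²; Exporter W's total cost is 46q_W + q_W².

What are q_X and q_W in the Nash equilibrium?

Exporter X's profit: π = q_X(388 − 2(q_X + q_W)) − 39q_X − q_X².
∂π/∂q_X = 349 − 6q_X − 2q_W = 0, so q_X = 349/6 − (1/3)q_W.
By the same steps for W: q_W = 57 − (1/3)q_X.
Plugging q_W into X's best response: q_X = 349/6 − (1/3)(57 − (1/3)q_X) ⇒ (8/9)q_X = 235/6, so q_X = 44.0625.
Then q_W = 57 − (1/3)·44.0625 = 42.3125.

44.0625, 42.3125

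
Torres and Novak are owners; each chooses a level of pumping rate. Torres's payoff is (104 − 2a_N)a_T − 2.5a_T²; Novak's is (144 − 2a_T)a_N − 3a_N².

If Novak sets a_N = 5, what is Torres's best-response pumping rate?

18.8

Expanding Torres's payoff: 104a_T − 2a_Na_T − 2.5a_T².
∂π/∂a_T = 104 − 2a_N − 5a_T = 0, so a_T = 20.8 − 0.4a_N.
At a_N = 5: a_T = 20.8 − 0.4·5 = 18.8.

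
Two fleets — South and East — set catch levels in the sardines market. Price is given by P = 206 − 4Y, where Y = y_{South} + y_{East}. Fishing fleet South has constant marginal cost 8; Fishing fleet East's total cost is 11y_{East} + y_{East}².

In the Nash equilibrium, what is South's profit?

1406.25

Fishing fleet South's profit: π = y_{South}(206 − 4(y_{South} + y_{East})) − 8y_{South}.
∂π/∂y_{South} = 198 − 8y_{South} − 4y_{East} = 0, so y_{South} = 24.75 − 0.5y_{East}.
For East: ∂π/∂y_{East} = 195 − 10y_{East} − 4y_{South} = 0 ⇒ y_{East} = 19.5 − 0.4y_{South}.
Solving the two reaction functions simultaneously: (1 − (−0.5)(−0.4))y_{South} = 24.75 − 0.5·19.5, so 0.8y_{South} = 15 and y_{South} = 18.75.
Then y_{East} = 19.5 − 0.4·18.75 = 12.
Price P = 206 − 4·30.75 = 83.
South's profit: (83 − 8)·18.75 = 1406.25.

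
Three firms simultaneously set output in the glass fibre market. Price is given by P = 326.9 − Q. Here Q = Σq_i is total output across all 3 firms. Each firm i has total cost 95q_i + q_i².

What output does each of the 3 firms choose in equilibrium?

38.65

A representative firm's profit is π_i = q_i(326.9 − Q) − 95q_i − q_i², with Q = q_i + Σ_{j≠i} q_j.
First-order condition: 231.9 − 4q_i − Σ_{j≠i} q_j = 0.
With identical firms, set every q_j = q: then 231.9 − 4q − 2q = 0, i.e. q = 231.9/6 = 38.65.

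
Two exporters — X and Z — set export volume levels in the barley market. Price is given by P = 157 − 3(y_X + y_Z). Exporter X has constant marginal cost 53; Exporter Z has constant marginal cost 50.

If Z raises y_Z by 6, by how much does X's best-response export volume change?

Exporter X's profit: π = y_X(157 − 3(y_X + y_Z)) − 53y_X.
∂π/∂y_X = 104 − 6y_X − 3y_Z = 0, so y_X = 52/3 − 0.5y_Z.
The reaction-function slope is −0.5, so a 6-unit rise in y_Z moves y_X by −0.5 × 6 = −3. X's best response falls — the actions are strategic substitutes.

-3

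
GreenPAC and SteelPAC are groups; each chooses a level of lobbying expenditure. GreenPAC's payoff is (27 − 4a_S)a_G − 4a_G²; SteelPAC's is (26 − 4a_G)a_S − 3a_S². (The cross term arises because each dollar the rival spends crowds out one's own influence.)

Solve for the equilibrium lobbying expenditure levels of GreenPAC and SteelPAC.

1.8125, 3.125

Expanding GreenPAC's payoff: 27a_G − 4a_Sa_G − 4a_G².
∂π/∂a_G = 27 − 4a_S − 8a_G = 0, so a_G = 3.375 − 0.5a_S.
Likewise for SteelPAC: a_S = 13/3 − (2/3)a_G.
Plugging a_S into GreenPAC's best response: a_G = 3.375 − 0.5(13/3 − (2/3)a_G) ⇒ (2/3)a_G = 29/24, so a_G = 1.8125.
Then a_S = 13/3 − (2/3)·1.8125 = 3.125.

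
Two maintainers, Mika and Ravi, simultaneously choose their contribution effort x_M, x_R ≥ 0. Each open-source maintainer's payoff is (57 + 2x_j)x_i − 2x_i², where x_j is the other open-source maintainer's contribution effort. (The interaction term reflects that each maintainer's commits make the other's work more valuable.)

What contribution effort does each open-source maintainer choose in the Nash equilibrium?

28.5

Mika's payoff is (57 + 2x_R)x_M − 2x_M².
∂π/∂x_M = 57 + 2x_R − 4x_M = 0, so x_M = 14.25 + 0.5x_R.
Setting x_M = x_R in the reaction function: x_M = 14.25 + 0.5x_M, so x_M = 14.25 / 0.5 = 28.5.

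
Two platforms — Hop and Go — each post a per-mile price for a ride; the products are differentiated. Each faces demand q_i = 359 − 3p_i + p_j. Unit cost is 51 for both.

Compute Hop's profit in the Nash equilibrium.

Hop's profit: π = (p_{Hop} − 51)(359 − 3p_{Hop} + p_{Go}).
∂π/∂p_{Hop} = 512 − 6p_{Hop} + p_{Go} = 0 ⇒ p_{Hop} = 256/3 + (1/6)p_{Go}.
Setting p_{Hop} = p_{Go} in the reaction function: p_{Hop} = 256/3 + (1/6)p_{Hop}, so p_{Hop} = (256/3) / (5/6) = 102.4.
q_{Hop} = 359 − 3·102.4 + 102.4 = 154.2.
Profit = (102.4 − 51)·154.2 = 7925.88.

7925.88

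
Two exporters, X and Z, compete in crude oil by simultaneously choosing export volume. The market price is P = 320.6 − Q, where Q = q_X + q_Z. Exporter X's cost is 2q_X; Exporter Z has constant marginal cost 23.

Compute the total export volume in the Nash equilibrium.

Exporter X's profit: π = q_X(320.6 − (q_X + q_Z)) − 2q_X.
∂π/∂q_X = 318.6 − 2q_X − q_Z = 0, so q_X = 159.3 − 0.5q_Z.
By the same steps for Z: q_Z = 148.8 − 0.5q_X.
Solving the two reaction functions simultaneously: (1 − (−0.5)(−0.5))q_X = 159.3 − 0.5·148.8, so 0.75q_X = 84.9 and q_X = 113.2.
Then q_Z = 148.8 − 0.5·113.2 = 92.2.
Total export volume: 113.2 + 92.2 = 205.4.

205.4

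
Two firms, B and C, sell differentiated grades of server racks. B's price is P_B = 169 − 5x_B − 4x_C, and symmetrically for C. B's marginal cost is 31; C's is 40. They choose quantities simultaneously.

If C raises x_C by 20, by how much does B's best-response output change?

-8

Firm B's profit: π = x_B(169 − 5x_B − 4x_C) − 31x_B.
∂π/∂x_B = 138 − 10x_B − 4x_C = 0 ⇒ x_B = 13.8 − 0.4x_C.
The reaction-function slope is −0.4, so a 20-unit rise in x_C moves x_B by −0.4 × 20 = −8. B's best response falls — the actions are strategic substitutes.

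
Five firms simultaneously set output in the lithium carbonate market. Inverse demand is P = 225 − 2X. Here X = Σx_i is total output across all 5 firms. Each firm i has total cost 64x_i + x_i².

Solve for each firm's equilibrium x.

A representative firm's profit is π_i = x_i(225 − 2X) − 64x_i − x_i², with X = x_i + Σ_{j≠i} x_j.
First-order condition: 161 − 6x_i − 2Σ_{j≠i} x_j = 0.
In a symmetric equilibrium every firm chooses the same x, so Σ_{j≠i} x_j = 4x. The condition becomes 161 − 14x = 0, giving x = 161/14 = 11.5.

11.5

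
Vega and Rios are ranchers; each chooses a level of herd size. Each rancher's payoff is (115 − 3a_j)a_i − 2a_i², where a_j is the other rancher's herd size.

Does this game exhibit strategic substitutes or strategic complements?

Vega's payoff is (115 − 3a_R)a_V − 2a_V².
∂π/∂a_V = 115 − 3a_R − 4a_V = 0, so a_V = 28.75 − 0.75a_R.
The best-response slope da_V/da_R = −0.75 < 0: the reaction function is downward-sloping, so the choices are strategic substitutes.

strategic substitutes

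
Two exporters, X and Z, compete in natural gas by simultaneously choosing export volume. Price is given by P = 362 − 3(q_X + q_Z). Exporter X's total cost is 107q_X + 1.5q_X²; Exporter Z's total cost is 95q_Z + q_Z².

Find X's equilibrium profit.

1740.5

Exporter X's profit: π = q_X(362 − 3(q_X + q_Z)) − 107q_X − 1.5q_X².
∂π/∂q_X = 255 − 9q_X − 3q_Z = 0, so q_X = 85/3 − (1/3)q_Z.
For Z: ∂π/∂q_Z = 267 − 8q_Z − 3q_X = 0 ⇒ q_Z = 33.375 − 0.375q_X.
Substituting the second reaction function into the first: q_X = 85/3 − (1/3)(33.375 − 0.375q_X), which gives 0.875q_X = 413/24 ⇒ q_X = 59/3.
Then q_Z = 33.375 − 0.375·(59/3) = 26.
Price P = 362 − 3·(137/3) = 225.
X's profit: (225 − 107)·(59/3) − 1.5(59/3)² = 1740.5.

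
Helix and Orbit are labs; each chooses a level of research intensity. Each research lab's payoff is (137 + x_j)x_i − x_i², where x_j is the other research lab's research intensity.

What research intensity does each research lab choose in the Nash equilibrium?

Helix's payoff is (137 + x_O)x_H − x_H².
∂π/∂x_H = 137 + x_O − 2x_H = 0, so x_H = 68.5 + 0.5x_O.
The game is symmetric, so in equilibrium x_O = x_H: the reaction function gives 0.5x_H = 68.5, hence x_H = 137.

137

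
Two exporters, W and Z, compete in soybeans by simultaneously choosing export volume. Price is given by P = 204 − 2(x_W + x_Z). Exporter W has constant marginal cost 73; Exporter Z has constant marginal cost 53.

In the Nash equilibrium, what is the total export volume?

Exporter W's profit: π = x_W(204 − 2(x_W + x_Z)) − 73x_W.
∂π/∂x_W = 131 − 4x_W − 2x_Z = 0, so x_W = 32.75 − 0.5x_Z.
By the same steps for Z: x_Z = 37.75 − 0.5x_W.
Substituting the second reaction function into the first: x_W = 32.75 − 0.5(37.75 − 0.5x_W), which gives 0.75x_W = 13.875 ⇒ x_W = 18.5.
Then x_Z = 37.75 − 0.5·18.5 = 28.5.
Total export volume: 18.5 + 28.5 = 47.

47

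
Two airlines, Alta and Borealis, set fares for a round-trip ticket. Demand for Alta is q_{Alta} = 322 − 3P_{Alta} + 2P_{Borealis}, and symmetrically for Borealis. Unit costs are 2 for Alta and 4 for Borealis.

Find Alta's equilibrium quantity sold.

Alta's profit: π = (P_{Alta} − 2)(322 − 3P_{Alta} + 2P_{Borealis}).
∂π/∂P_{Alta} = 328 − 6P_{Alta} + 2P_{Borealis} = 0 ⇒ P_{Alta} = 164/3 + (1/3)P_{Borealis}.
Similarly P_{Borealis} = 167/3 + (1/3)P_{Alta}.
Plugging P_{Borealis} into Alta's best response: P_{Alta} = 164/3 + (1/3)(167/3 + (1/3)P_{Alta}) ⇒ (8/9)P_{Alta} = 659/9, so P_{Alta} = 82.375.
Then P_{Borealis} = 167/3 + (1/3)·82.375 = 83.125.
q_{Alta} = 322 − 3·82.375 + 2·83.125 = 241.125.

241.125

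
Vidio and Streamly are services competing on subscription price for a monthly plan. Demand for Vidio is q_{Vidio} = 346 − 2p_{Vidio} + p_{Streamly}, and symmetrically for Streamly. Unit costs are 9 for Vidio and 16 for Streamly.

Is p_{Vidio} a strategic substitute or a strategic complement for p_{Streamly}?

strategic complements

Vidio's profit: π = (p_{Vidio} − 9)(346 − 2p_{Vidio} + p_{Streamly}).
∂π/∂p_{Vidio} = 364 − 4p_{Vidio} + p_{Streamly} = 0 ⇒ p_{Vidio} = 91 + 0.25p_{Streamly}.
The best-response slope dp_{Vidio}/dp_{Streamly} = 0.25 > 0: the reaction function is upward-sloping, so the choices are strategic complements.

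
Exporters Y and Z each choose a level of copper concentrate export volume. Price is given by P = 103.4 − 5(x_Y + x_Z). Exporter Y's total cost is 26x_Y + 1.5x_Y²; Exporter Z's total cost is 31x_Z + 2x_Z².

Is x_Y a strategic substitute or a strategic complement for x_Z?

strategic substitutes

Exporter Y's profit: π = x_Y(103.4 − 5(x_Y + x_Z)) − 26x_Y − 1.5x_Y².
∂π/∂x_Y = 77.4 − 13x_Y − 5x_Z = 0, so x_Y = 387/65 − (5/13)x_Z.
The best-response slope dx_Y/dx_Z = −5/13 < 0: the reaction function is downward-sloping, so the choices are strategic substitutes.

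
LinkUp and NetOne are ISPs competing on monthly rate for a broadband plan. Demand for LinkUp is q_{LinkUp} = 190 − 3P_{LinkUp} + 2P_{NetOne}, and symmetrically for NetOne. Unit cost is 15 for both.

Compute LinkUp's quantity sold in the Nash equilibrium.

131.25

LinkUp's profit: π = (P_{LinkUp} − 15)(190 − 3P_{LinkUp} + 2P_{NetOne}).
∂π/∂P_{LinkUp} = 235 − 6P_{LinkUp} + 2P_{NetOne} = 0 ⇒ P_{LinkUp} = 235/6 + (1/3)P_{NetOne}.
By symmetry P_{NetOne} = P_{LinkUp}; substituting into the reaction function, (2/3)P_{LinkUp} = 235/6 and P_{LinkUp} = 58.75.
q_{LinkUp} = 190 − 3·58.75 + 2·58.75 = 131.25.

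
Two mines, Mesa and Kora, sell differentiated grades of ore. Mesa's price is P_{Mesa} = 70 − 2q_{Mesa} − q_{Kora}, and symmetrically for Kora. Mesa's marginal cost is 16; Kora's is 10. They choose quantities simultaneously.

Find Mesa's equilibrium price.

36.8

Mine Mesa's profit: π = q_{Mesa}(70 − 2q_{Mesa} − q_{Kora}) − 16q_{Mesa}.
∂π/∂q_{Mesa} = 54 − 4q_{Mesa} − q_{Kora} = 0 ⇒ q_{Mesa} = 13.5 − 0.25q_{Kora}.
Similarly q_{Kora} = 15 − 0.25q_{Mesa}.
Plugging q_{Kora} into Mesa's best response: q_{Mesa} = 13.5 − 0.25(15 − 0.25q_{Mesa}) ⇒ 0.9375q_{Mesa} = 9.75, so q_{Mesa} = 10.4.
Then q_{Kora} = 15 − 0.25·10.4 = 12.4.
P_{Mesa} = 70 − 2·10.4 − 12.4 = 36.8.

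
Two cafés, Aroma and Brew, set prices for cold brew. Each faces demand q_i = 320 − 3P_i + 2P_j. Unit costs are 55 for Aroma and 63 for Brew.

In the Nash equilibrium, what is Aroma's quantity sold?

203.25

Aroma's profit: π = (P_{Aroma} − 55)(320 − 3P_{Aroma} + 2P_{Brew}).
∂π/∂P_{Aroma} = 485 − 6P_{Aroma} + 2P_{Brew} = 0 ⇒ P_{Aroma} = 485/6 + (1/3)P_{Brew}.
Similarly P_{Brew} = 509/6 + (1/3)P_{Aroma}.
Plugging P_{Brew} into Aroma's best response: P_{Aroma} = 485/6 + (1/3)(509/6 + (1/3)P_{Aroma}) ⇒ (8/9)P_{Aroma} = 982/9, so P_{Aroma} = 122.75.
Then P_{Brew} = 509/6 + (1/3)·122.75 = 125.75.
q_{Aroma} = 320 − 3·122.75 + 2·125.75 = 203.25.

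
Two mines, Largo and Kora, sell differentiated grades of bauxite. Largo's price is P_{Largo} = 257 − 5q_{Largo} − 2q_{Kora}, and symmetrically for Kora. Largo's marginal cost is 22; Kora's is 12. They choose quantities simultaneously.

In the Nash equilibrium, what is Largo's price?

118.875

Mine Largo's profit: π = q_{Largo}(257 − 5q_{Largo} − 2q_{Kora}) − 22q_{Largo}.
∂π/∂q_{Largo} = 235 − 10q_{Largo} − 2q_{Kora} = 0 ⇒ q_{Largo} = 23.5 − 0.2q_{Kora}.
Similarly q_{Kora} = 24.5 − 0.2q_{Largo}.
Substituting the second reaction function into the first: q_{Largo} = 23.5 − 0.2(24.5 − 0.2q_{Largo}), which gives 0.96q_{Largo} = 18.6 ⇒ q_{Largo} = 19.375.
Then q_{Kora} = 24.5 − 0.2·19.375 = 20.625.
P_{Largo} = 257 − 5·19.375 − 2·20.625 = 118.875.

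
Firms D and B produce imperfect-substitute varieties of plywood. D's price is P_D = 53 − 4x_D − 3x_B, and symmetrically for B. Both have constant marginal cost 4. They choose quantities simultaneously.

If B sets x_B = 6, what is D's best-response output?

Firm D's profit: π = x_D(53 − 4x_D − 3x_B) − 4x_D.
∂π/∂x_D = 49 − 8x_D − 3x_B = 0 ⇒ x_D = 6.125 − 0.375x_B.
At x_B = 6: x_D = 6.125 − 0.375·6 = 3.875.

3.875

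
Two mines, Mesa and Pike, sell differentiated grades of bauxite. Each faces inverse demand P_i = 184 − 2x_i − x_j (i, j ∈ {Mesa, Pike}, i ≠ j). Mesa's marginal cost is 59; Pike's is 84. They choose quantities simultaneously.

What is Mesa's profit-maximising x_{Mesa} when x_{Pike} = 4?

30.25

Mine Mesa's profit: π = x_{Mesa}(184 − 2x_{Mesa} − x_{Pike}) − 59x_{Mesa}.
∂π/∂x_{Mesa} = 125 − 4x_{Mesa} − x_{Pike} = 0 ⇒ x_{Mesa} = 31.25 − 0.25x_{Pike}.
At x_{Pike} = 4: x_{Mesa} = 31.25 − 0.25·4 = 30.25.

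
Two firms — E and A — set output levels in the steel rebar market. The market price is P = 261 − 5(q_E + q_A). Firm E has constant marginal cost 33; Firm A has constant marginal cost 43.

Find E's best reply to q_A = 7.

19.3

Firm E's profit: π = q_E(261 − 5(q_E + q_A)) − 33q_E.
∂π/∂q_E = 228 − 10q_E − 5q_A = 0, so q_E = 22.8 − 0.5q_A.
At q_A = 7: q_E = 22.8 − 0.5·7 = 19.3.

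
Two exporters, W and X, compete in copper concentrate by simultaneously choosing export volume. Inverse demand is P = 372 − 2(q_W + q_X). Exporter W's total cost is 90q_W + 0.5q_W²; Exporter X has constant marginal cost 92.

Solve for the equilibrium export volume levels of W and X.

35.5, 52.25

Exporter W's profit: π = q_W(372 − 2(q_W + q_X)) − 90q_W − 0.5q_W².
∂π/∂q_W = 282 − 5q_W − 2q_X = 0, so q_W = 56.4 − 0.4q_X.
For X: ∂π/∂q_X = 280 − 4q_X − 2q_W = 0 ⇒ q_X = 70 − 0.5q_W.
Substituting the second reaction function into the first: q_W = 56.4 − 0.4(70 − 0.5q_W), which gives 0.8q_W = 28.4 ⇒ q_W = 35.5.
Then q_X = 70 − 0.5·35.5 = 52.25.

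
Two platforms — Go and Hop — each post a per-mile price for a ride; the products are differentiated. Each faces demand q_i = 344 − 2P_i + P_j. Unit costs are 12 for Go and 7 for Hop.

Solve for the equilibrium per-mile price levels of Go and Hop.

Go's profit: π = (P_{Go} − 12)(344 − 2P_{Go} + P_{Hop}).
∂π/∂P_{Go} = 368 − 4P_{Go} + P_{Hop} = 0 ⇒ P_{Go} = 92 + 0.25P_{Hop}.
Similarly P_{Hop} = 89.5 + 0.25P_{Go}.
Plugging P_{Hop} into Go's best response: P_{Go} = 92 + 0.25(89.5 + 0.25P_{Go}) ⇒ 0.9375P_{Go} = 114.375, so P_{Go} = 122.
Then P_{Hop} = 89.5 + 0.25·122 = 120.

122, 120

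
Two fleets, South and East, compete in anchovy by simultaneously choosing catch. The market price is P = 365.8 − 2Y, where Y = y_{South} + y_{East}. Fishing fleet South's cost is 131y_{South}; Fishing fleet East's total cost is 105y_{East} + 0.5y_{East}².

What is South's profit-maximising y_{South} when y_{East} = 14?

51.7

Fishing fleet South's profit: π = y_{South}(365.8 − 2(y_{South} + y_{East})) − 131y_{South}.
∂π/∂y_{South} = 234.8 − 4y_{South} − 2y_{East} = 0, so y_{South} = 58.7 − 0.5y_{East}.
At y_{East} = 14: y_{South} = 58.7 − 0.5·14 = 51.7.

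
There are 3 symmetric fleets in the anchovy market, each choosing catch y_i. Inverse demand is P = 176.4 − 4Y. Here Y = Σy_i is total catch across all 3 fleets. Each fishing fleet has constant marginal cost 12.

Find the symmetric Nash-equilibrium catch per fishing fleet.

A representative fishing fleet's profit is π_i = y_i(176.4 − 4Y) − 12y_i, with Y = y_i + Σ_{j≠i} y_j.
First-order condition: 164.4 − 8y_i − 4Σ_{j≠i} y_j = 0.
In a symmetric equilibrium every fishing fleet chooses the same y, so Σ_{j≠i} y_j = 2y. The condition becomes 164.4 − 16y = 0, giving y = 164.4/16 = 10.275.

10.275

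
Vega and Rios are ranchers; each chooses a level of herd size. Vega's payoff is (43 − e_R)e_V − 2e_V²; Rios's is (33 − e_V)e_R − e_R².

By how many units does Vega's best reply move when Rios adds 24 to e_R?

Expanding Vega's payoff: 43e_V − e_Re_V − 2e_V².
∂π/∂e_V = 43 − e_R − 4e_V = 0, so e_V = 10.75 − 0.25e_R.
The reaction-function slope is −0.25, so a 24-unit rise in e_R moves e_V by −0.25 × 24 = −6. Vega's best response falls — the actions are strategic substitutes.

-6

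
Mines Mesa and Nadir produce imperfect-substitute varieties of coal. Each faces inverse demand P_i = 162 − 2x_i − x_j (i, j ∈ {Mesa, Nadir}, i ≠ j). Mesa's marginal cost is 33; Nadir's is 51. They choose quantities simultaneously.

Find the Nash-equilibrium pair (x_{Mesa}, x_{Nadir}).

27, 21

Mine Mesa's profit: π = x_{Mesa}(162 − 2x_{Mesa} − x_{Nadir}) − 33x_{Mesa}.
∂π/∂x_{Mesa} = 129 − 4x_{Mesa} − x_{Nadir} = 0 ⇒ x_{Mesa} = 32.25 − 0.25x_{Nadir}.
Similarly x_{Nadir} = 27.75 − 0.25x_{Mesa}.
Solving the two reaction functions simultaneously: (1 − (−0.25)(−0.25))x_{Mesa} = 32.25 − 0.25·27.75, so 0.9375x_{Mesa} = 25.3125 and x_{Mesa} = 27.
Then x_{Nadir} = 27.75 − 0.25·27 = 21.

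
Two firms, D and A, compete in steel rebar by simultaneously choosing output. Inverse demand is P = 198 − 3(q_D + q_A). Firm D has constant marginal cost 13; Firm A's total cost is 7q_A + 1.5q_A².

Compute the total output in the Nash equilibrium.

37.4

Firm D's profit: π = q_D(198 − 3(q_D + q_A)) − 13q_D.
∂π/∂q_D = 185 − 6q_D − 3q_A = 0, so q_D = 185/6 − 0.5q_A.
For A: ∂π/∂q_A = 191 − 9q_A − 3q_D = 0 ⇒ q_A = 191/9 − (1/3)q_D.
Solving the two reaction functions simultaneously: (1 − (−0.5)(−1/3))q_D = 185/6 − 0.5·(191/9), so (5/6)q_D = 182/9 and q_D = 364/15.
Then q_A = 191/9 − (1/3)·(364/15) = 197/15.
Total output: 364/15 + 197/15 = 37.4.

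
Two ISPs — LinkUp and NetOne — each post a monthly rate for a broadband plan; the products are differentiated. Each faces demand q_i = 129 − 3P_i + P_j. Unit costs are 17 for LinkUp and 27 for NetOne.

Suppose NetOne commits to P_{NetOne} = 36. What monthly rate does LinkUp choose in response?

36

LinkUp's profit: π = (P_{LinkUp} − 17)(129 − 3P_{LinkUp} + P_{NetOne}).
∂π/∂P_{LinkUp} = 180 − 6P_{LinkUp} + P_{NetOne} = 0 ⇒ P_{LinkUp} = 30 + (1/6)P_{NetOne}.
At P_{NetOne} = 36: P_{LinkUp} = 30 + (1/6)·36 = 36.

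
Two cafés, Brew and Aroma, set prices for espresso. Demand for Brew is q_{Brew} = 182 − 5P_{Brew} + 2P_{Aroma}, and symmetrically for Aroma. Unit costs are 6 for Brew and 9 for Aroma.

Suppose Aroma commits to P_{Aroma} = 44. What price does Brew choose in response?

Brew's profit: π = (P_{Brew} − 6)(182 − 5P_{Brew} + 2P_{Aroma}).
∂π/∂P_{Brew} = 212 − 10P_{Brew} + 2P_{Aroma} = 0 ⇒ P_{Brew} = 21.2 + 0.2P_{Aroma}.
At P_{Aroma} = 44: P_{Brew} = 21.2 + 0.2·44 = 30.

30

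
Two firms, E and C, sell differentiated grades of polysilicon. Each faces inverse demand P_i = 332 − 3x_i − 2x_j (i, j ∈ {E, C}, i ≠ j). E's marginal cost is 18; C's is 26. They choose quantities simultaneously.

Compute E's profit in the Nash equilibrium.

Firm E's profit: π = x_E(332 − 3x_E − 2x_C) − 18x_E.
∂π/∂x_E = 314 − 6x_E − 2x_C = 0 ⇒ x_E = 157/3 − (1/3)x_C.
Similarly x_C = 51 − (1/3)x_E.
Substituting the second reaction function into the first: x_E = 157/3 − (1/3)(51 − (1/3)x_E), which gives (8/9)x_E = 106/3 ⇒ x_E = 39.75.
Then x_C = 51 − (1/3)·39.75 = 37.75.
P_E = 332 − 3·39.75 − 2·37.75 = 137.25.
Profit = (137.25 − 18)·39.75 = 4740.1875.

4740.1875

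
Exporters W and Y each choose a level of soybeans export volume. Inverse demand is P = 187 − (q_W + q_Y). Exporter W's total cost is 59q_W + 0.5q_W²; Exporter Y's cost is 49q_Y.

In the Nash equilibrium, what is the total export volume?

Exporter W's profit: π = q_W(187 − (q_W + q_Y)) − 59q_W − 0.5q_W².
∂π/∂q_W = 128 − 3q_W − q_Y = 0, so q_W = 128/3 − (1/3)q_Y.
For Y: ∂π/∂q_Y = 138 − 2q_Y − q_W = 0 ⇒ q_Y = 69 − 0.5q_W.
Plugging q_Y into W's best response: q_W = 128/3 − (1/3)(69 − 0.5q_W) ⇒ (5/6)q_W = 59/3, so q_W = 23.6.
Then q_Y = 69 − 0.5·23.6 = 57.2.
Total export volume: 23.6 + 57.2 = 80.8.

80.8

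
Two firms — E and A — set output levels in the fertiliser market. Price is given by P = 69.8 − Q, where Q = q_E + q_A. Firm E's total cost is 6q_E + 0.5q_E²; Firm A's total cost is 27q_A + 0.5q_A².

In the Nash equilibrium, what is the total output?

26.65

Firm E's profit: π = q_E(69.8 − (q_E + q_A)) − 6q_E − 0.5q_E².
∂π/∂q_E = 63.8 − 3q_E − q_A = 0, so q_E = 319/15 − (1/3)q_A.
By the same steps for A: q_A = 214/15 − (1/3)q_E.
Substituting the second reaction function into the first: q_E = 319/15 − (1/3)(214/15 − (1/3)q_E), which gives (8/9)q_E = 743/45 ⇒ q_E = 18.575.
Then q_A = 214/15 − (1/3)·18.575 = 8.075.
Total output: 18.575 + 8.075 = 26.65.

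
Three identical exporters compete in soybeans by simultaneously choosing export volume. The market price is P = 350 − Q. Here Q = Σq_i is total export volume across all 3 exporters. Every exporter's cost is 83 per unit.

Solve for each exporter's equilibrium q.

A representative exporter's profit is π_i = q_i(350 − Q) − 83q_i, with Q = q_i + Σ_{j≠i} q_j.
First-order condition: 267 − 2q_i − Σ_{j≠i} q_j = 0.
Imposing symmetry (q_j = q for all j) turns Σ_{j≠i} q_j into 2q, so 267 = 4q and q = 66.75.

66.75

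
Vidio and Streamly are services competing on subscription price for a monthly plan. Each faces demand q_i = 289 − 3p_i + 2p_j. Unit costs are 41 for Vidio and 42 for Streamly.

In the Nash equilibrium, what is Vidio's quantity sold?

Vidio's profit: π = (p_{Vidio} − 41)(289 − 3p_{Vidio} + 2p_{Streamly}).
∂π/∂p_{Vidio} = 412 − 6p_{Vidio} + 2p_{Streamly} = 0 ⇒ p_{Vidio} = 206/3 + (1/3)p_{Streamly}.
Similarly p_{Streamly} = 415/6 + (1/3)p_{Vidio}.
Solving the two reaction functions simultaneously: (1 − (1/3)(1/3))p_{Vidio} = 206/3 + (1/3)·(415/6), so (8/9)p_{Vidio} = 1651/18 and p_{Vidio} = 103.1875.
Then p_{Streamly} = 415/6 + (1/3)·103.1875 = 103.5625.
q_{Vidio} = 289 − 3·103.1875 + 2·103.5625 = 186.5625.

186.5625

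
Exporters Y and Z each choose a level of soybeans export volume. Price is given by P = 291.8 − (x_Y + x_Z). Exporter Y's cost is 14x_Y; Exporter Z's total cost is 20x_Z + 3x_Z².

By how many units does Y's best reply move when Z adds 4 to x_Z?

Exporter Y's profit: π = x_Y(291.8 − (x_Y + x_Z)) − 14x_Y.
∂π/∂x_Y = 277.8 − 2x_Y − x_Z = 0, so x_Y = 138.9 − 0.5x_Z.
The reaction-function slope is −0.5, so a 4-unit rise in x_Z moves x_Y by −0.5 × 4 = −2. Y's best response falls — the actions are strategic substitutes.

-2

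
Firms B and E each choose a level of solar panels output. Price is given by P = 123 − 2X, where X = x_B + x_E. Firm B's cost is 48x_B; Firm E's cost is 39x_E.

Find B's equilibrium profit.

242

Firm B's profit: π = x_B(123 − 2(x_B + x_E)) − 48x_B.
∂π/∂x_B = 75 − 4x_B − 2x_E = 0, so x_B = 18.75 − 0.5x_E.
By the same steps for E: x_E = 21 − 0.5x_B.
Substituting the second reaction function into the first: x_B = 18.75 − 0.5(21 − 0.5x_B), which gives 0.75x_B = 8.25 ⇒ x_B = 11.
Then x_E = 21 − 0.5·11 = 15.5.
Price P = 123 − 2·26.5 = 70.
B's profit: (70 − 48)·11 = 242.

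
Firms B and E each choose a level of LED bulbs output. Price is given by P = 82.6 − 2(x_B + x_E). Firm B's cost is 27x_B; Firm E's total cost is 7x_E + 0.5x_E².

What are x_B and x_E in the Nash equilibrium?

Firm B's profit: π = x_B(82.6 − 2(x_B + x_E)) − 27x_B.
∂π/∂x_B = 55.6 − 4x_B − 2x_E = 0, so x_B = 13.9 − 0.5x_E.
For E: ∂π/∂x_E = 75.6 − 5x_E − 2x_B = 0 ⇒ x_E = 15.12 − 0.4x_B.
Plugging x_E into B's best response: x_B = 13.9 − 0.5(15.12 − 0.4x_B) ⇒ 0.8x_B = 6.34, so x_B = 7.925.
Then x_E = 15.12 − 0.4·7.925 = 11.95.

7.925, 11.95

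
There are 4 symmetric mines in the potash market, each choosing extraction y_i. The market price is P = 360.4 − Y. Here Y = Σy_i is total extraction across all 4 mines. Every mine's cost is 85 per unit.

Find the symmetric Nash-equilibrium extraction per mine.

55.08

A representative mine's profit is π_i = y_i(360.4 − Y) − 85y_i, with Y = y_i + Σ_{j≠i} y_j.
First-order condition: 275.4 − 2y_i − Σ_{j≠i} y_j = 0.
With identical mines, set every y_j = y: then 275.4 − 2y − 3y = 0, i.e. y = 275.4/5 = 55.08.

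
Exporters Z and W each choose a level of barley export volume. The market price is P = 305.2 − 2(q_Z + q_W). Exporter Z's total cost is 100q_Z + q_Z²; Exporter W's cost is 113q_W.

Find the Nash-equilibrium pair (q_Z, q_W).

Exporter Z's profit: π = q_Z(305.2 − 2(q_Z + q_W)) − 100q_Z − q_Z².
∂π/∂q_Z = 205.2 − 6q_Z − 2q_W = 0, so q_Z = 34.2 − (1/3)q_W.
For W: ∂π/∂q_W = 192.2 − 4q_W − 2q_Z = 0 ⇒ q_W = 48.05 − 0.5q_Z.
Solving the two reaction functions simultaneously: (1 − (−1/3)(−0.5))q_Z = 34.2 − (1/3)·48.05, so (5/6)q_Z = 1091/60 and q_Z = 21.82.
Then q_W = 48.05 − 0.5·21.82 = 37.14.

21.82, 37.14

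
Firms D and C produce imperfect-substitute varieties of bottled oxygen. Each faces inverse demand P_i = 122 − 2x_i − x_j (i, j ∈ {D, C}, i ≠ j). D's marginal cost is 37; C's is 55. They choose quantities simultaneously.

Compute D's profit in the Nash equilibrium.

Firm D's profit: π = x_D(122 − 2x_D − x_C) − 37x_D.
∂π/∂x_D = 85 − 4x_D − x_C = 0 ⇒ x_D = 21.25 − 0.25x_C.
Similarly x_C = 16.75 − 0.25x_D.
Substituting the second reaction function into the first: x_D = 21.25 − 0.25(16.75 − 0.25x_D), which gives 0.9375x_D = 17.0625 ⇒ x_D = 18.2.
Then x_C = 16.75 − 0.25·18.2 = 12.2.
P_D = 122 − 2·18.2 − 12.2 = 73.4.
Profit = (73.4 − 37)·18.2 = 662.48.

662.48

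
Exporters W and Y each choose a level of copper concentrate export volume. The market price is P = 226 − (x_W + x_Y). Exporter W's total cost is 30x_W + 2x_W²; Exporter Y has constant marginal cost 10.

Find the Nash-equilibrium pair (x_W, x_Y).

16, 100

Exporter W's profit: π = x_W(226 − (x_W + x_Y)) − 30x_W − 2x_W².
∂π/∂x_W = 196 − 6x_W − x_Y = 0, so x_W = 98/3 − (1/6)x_Y.
For Y: ∂π/∂x_Y = 216 − 2x_Y − x_W = 0 ⇒ x_Y = 108 − 0.5x_W.
Solving the two reaction functions simultaneously: (1 − (−1/6)(−0.5))x_W = 98/3 − (1/6)·108, so (11/12)x_W = 44/3 and x_W = 16.
Then x_Y = 108 − 0.5·16 = 100.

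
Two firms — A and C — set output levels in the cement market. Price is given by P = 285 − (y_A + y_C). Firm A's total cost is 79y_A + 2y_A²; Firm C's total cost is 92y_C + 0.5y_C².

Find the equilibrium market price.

204

Firm A's profit: π = y_A(285 − (y_A + y_C)) − 79y_A − 2y_A².
∂π/∂y_A = 206 − 6y_A − y_C = 0, so y_A = 103/3 − (1/6)y_C.
For C: ∂π/∂y_C = 193 − 3y_C − y_A = 0 ⇒ y_C = 193/3 − (1/3)y_A.
Plugging y_C into A's best response: y_A = 103/3 − (1/6)(193/3 − (1/3)y_A) ⇒ (17/18)y_A = 425/18, so y_A = 25.
Then y_C = 193/3 − (1/3)·25 = 56.
Equilibrium price: P = 285 − 81 = 204.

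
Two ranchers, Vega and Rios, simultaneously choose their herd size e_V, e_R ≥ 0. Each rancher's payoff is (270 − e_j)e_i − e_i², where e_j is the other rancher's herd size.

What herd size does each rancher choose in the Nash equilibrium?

90

Vega's payoff is (270 − e_R)e_V − e_V².
∂π/∂e_V = 270 − e_R − 2e_V = 0, so e_V = 135 − 0.5e_R.
The game is symmetric, so in equilibrium e_R = e_V: the reaction function gives 1.5e_V = 135, hence e_V = 90.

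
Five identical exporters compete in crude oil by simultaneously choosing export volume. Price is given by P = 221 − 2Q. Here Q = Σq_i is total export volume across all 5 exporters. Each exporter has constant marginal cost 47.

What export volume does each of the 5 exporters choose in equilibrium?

A representative exporter's profit is π_i = q_i(221 − 2Q) − 47q_i, with Q = q_i + Σ_{j≠i} q_j.
First-order condition: 174 − 4q_i − 2Σ_{j≠i} q_j = 0.
With identical exporters, set every q_j = q: then 174 − 4q − 8q = 0, i.e. q = 174/12 = 14.5.

14.5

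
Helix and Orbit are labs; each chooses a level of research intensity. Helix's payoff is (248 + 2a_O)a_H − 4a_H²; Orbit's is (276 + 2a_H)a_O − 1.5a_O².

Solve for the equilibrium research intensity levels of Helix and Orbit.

64.8, 135.2

Expanding Helix's payoff: 248a_H + 2a_Oa_H − 4a_H².
∂π/∂a_H = 248 + 2a_O − 8a_H = 0, so a_H = 31 + 0.25a_O.
Likewise for Orbit: a_O = 92 + (2/3)a_H.
Solving the two reaction functions simultaneously: (1 − (0.25)(2/3))a_H = 31 + 0.25·92, so (5/6)a_H = 54 and a_H = 64.8.
Then a_O = 92 + (2/3)·64.8 = 135.2.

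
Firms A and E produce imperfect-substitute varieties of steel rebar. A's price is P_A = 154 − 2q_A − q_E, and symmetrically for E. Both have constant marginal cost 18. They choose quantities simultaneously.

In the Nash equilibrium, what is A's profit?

1479.68

Firm A's profit: π = q_A(154 − 2q_A − q_E) − 18q_A.
∂π/∂q_A = 136 − 4q_A − q_E = 0 ⇒ q_A = 34 − 0.25q_E.
Setting q_A = q_E in the reaction function: q_A = 34 − 0.25q_A, so q_A = 34 / 1.25 = 27.2.
P_A = 154 − 2·27.2 − 27.2 = 72.4.
Profit = (72.4 − 18)·27.2 = 1479.68.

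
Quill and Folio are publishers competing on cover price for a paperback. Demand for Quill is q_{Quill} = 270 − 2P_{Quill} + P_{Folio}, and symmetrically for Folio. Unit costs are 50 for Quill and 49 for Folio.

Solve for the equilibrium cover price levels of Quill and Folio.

123.2, 122.8

Quill's profit: π = (P_{Quill} − 50)(270 − 2P_{Quill} + P_{Folio}).
∂π/∂P_{Quill} = 370 − 4P_{Quill} + P_{Folio} = 0 ⇒ P_{Quill} = 92.5 + 0.25P_{Folio}.
Similarly P_{Folio} = 92 + 0.25P_{Quill}.
Substituting the second reaction function into the first: P_{Quill} = 92.5 + 0.25(92 + 0.25P_{Quill}), which gives 0.9375P_{Quill} = 115.5 ⇒ P_{Quill} = 123.2.
Then P_{Folio} = 92 + 0.25·123.2 = 122.8.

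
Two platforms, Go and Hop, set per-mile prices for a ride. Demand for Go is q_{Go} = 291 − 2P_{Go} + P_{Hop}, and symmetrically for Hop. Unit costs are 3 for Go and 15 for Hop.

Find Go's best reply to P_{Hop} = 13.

Go's profit: π = (P_{Go} − 3)(291 − 2P_{Go} + P_{Hop}).
∂π/∂P_{Go} = 297 − 4P_{Go} + P_{Hop} = 0 ⇒ P_{Go} = 74.25 + 0.25P_{Hop}.
At P_{Hop} = 13: P_{Go} = 74.25 + 0.25·13 = 77.5.

77.5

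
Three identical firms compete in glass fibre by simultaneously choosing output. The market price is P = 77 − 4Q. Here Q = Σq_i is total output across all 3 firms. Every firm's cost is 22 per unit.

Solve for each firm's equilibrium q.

A representative firm's profit is π_i = q_i(77 − 4Q) − 22q_i, with Q = q_i + Σ_{j≠i} q_j.
First-order condition: 55 − 8q_i − 4Σ_{j≠i} q_j = 0.
Imposing symmetry (q_j = q for all j) turns Σ_{j≠i} q_j into 2q, so 55 = 16q and q = 3.4375.

3.4375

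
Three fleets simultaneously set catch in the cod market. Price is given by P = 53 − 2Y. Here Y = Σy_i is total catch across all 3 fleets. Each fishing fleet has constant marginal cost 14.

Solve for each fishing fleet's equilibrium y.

A representative fishing fleet's profit is π_i = y_i(53 − 2Y) − 14y_i, with Y = y_i + Σ_{j≠i} y_j.
First-order condition: 39 − 4y_i − 2Σ_{j≠i} y_j = 0.
With identical fishing fleets, set every y_j = y: then 39 − 4y − 4y = 0, i.e. y = 39/8 = 4.875.

4.875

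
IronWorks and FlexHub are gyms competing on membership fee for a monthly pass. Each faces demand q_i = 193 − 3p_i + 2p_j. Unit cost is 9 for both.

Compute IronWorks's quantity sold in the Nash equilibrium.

IronWorks's profit: π = (p_{IronWorks} − 9)(193 − 3p_{IronWorks} + 2p_{FlexHub}).
∂π/∂p_{IronWorks} = 220 − 6p_{IronWorks} + 2p_{FlexHub} = 0 ⇒ p_{IronWorks} = 110/3 + (1/3)p_{FlexHub}.
By symmetry p_{FlexHub} = p_{IronWorks}; substituting into the reaction function, (2/3)p_{IronWorks} = 110/3 and p_{IronWorks} = 55.
q_{IronWorks} = 193 − 3·55 + 2·55 = 138.

138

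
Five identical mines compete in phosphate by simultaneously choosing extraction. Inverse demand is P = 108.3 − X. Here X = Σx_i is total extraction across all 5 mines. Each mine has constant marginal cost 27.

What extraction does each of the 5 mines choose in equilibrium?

A representative mine's profit is π_i = x_i(108.3 − X) − 27x_i, with X = x_i + Σ_{j≠i} x_j.
First-order condition: 81.3 − 2x_i − Σ_{j≠i} x_j = 0.
In a symmetric equilibrium every mine chooses the same x, so Σ_{j≠i} x_j = 4x. The condition becomes 81.3 − 6x = 0, giving x = 81.3/6 = 13.55.

13.55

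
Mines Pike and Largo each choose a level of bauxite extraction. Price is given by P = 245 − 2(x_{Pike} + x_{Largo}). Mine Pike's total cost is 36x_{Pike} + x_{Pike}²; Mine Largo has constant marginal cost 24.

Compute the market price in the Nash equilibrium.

Mine Pike's profit: π = x_{Pike}(245 − 2(x_{Pike} + x_{Largo})) − 36x_{Pike} − x_{Pike}².
∂π/∂x_{Pike} = 209 − 6x_{Pike} − 2x_{Largo} = 0, so x_{Pike} = 209/6 − (1/3)x_{Largo}.
For Largo: ∂π/∂x_{Largo} = 221 − 4x_{Largo} − 2x_{Pike} = 0 ⇒ x_{Largo} = 55.25 − 0.5x_{Pike}.
Plugging x_{Largo} into Pike's best response: x_{Pike} = 209/6 − (1/3)(55.25 − 0.5x_{Pike}) ⇒ (5/6)x_{Pike} = 197/12, so x_{Pike} = 19.7.
Then x_{Largo} = 55.25 − 0.5·19.7 = 45.4.
Equilibrium price: P = 245 − 2·65.1 = 114.8.

114.8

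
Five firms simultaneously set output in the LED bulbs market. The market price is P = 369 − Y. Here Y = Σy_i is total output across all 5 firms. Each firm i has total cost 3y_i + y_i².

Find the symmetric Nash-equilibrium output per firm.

45.75

A representative firm's profit is π_i = y_i(369 − Y) − 3y_i − y_i², with Y = y_i + Σ_{j≠i} y_j.
First-order condition: 366 − 4y_i − Σ_{j≠i} y_j = 0.
With identical firms, set every y_j = y: then 366 − 4y − 4y = 0, i.e. y = 366/8 = 45.75.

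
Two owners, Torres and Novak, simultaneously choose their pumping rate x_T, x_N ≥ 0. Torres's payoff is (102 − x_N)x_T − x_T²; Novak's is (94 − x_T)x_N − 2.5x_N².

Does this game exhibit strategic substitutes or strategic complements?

strategic substitutes

Expanding Torres's payoff: 102x_T − x_Nx_T − x_T².
∂π/∂x_T = 102 − x_N − 2x_T = 0, so x_T = 51 − 0.5x_N.
The best-response slope dx_T/dx_N = −0.5 < 0: the reaction function is downward-sloping, so the choices are strategic substitutes.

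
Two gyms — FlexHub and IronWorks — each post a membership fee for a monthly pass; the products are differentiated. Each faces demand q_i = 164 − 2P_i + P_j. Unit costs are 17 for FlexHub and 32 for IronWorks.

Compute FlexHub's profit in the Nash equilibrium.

5202

FlexHub's profit: π = (P_{FlexHub} − 17)(164 − 2P_{FlexHub} + P_{IronWorks}).
∂π/∂P_{FlexHub} = 198 − 4P_{FlexHub} + P_{IronWorks} = 0 ⇒ P_{FlexHub} = 49.5 + 0.25P_{IronWorks}.
Similarly P_{IronWorks} = 57 + 0.25P_{FlexHub}.
Plugging P_{IronWorks} into FlexHub's best response: P_{FlexHub} = 49.5 + 0.25(57 + 0.25P_{FlexHub}) ⇒ 0.9375P_{FlexHub} = 63.75, so P_{FlexHub} = 68.
Then P_{IronWorks} = 57 + 0.25·68 = 74.
q_{FlexHub} = 164 − 2·68 + 74 = 102.
Profit = (68 − 17)·102 = 5202.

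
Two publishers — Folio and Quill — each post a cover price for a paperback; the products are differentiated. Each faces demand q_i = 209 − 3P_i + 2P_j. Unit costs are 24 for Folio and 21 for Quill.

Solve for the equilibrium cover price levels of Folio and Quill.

69.6875, 68.5625

Folio's profit: π = (P_{Folio} − 24)(209 − 3P_{Folio} + 2P_{Quill}).
∂π/∂P_{Folio} = 281 − 6P_{Folio} + 2P_{Quill} = 0 ⇒ P_{Folio} = 281/6 + (1/3)P_{Quill}.
Similarly P_{Quill} = 136/3 + (1/3)P_{Folio}.
Plugging P_{Quill} into Folio's best response: P_{Folio} = 281/6 + (1/3)(136/3 + (1/3)P_{Folio}) ⇒ (8/9)P_{Folio} = 1115/18, so P_{Folio} = 69.6875.
Then P_{Quill} = 136/3 + (1/3)·69.6875 = 68.5625.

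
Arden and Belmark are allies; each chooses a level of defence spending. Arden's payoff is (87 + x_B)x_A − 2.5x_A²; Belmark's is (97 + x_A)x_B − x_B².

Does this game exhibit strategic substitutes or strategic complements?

strategic complements

Expanding Arden's payoff: 87x_A + x_Bx_A − 2.5x_A².
∂π/∂x_A = 87 + x_B − 5x_A = 0, so x_A = 17.4 + 0.2x_B.
The best-response slope dx_A/dx_B = 0.2 > 0: the reaction function is upward-sloping, so the choices are strategic complements.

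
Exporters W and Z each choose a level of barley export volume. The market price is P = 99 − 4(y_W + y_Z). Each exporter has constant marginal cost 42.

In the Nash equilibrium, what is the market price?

Exporter W's profit: π = y_W(99 − 4(y_W + y_Z)) − 42y_W.
∂π/∂y_W = 57 − 8y_W − 4y_Z = 0, so y_W = 7.125 − 0.5y_Z.
The game is symmetric, so in equilibrium y_Z = y_W: the reaction function gives 1.5y_W = 7.125, hence y_W = 4.75.
Equilibrium price: P = 99 − 4·9.5 = 61.

61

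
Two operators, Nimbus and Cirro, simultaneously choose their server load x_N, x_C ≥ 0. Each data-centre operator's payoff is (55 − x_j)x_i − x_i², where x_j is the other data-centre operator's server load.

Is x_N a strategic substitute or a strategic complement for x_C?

strategic substitutes

Nimbus's payoff is (55 − x_C)x_N − x_N².
∂π/∂x_N = 55 − x_C − 2x_N = 0, so x_N = 27.5 − 0.5x_C.
The best-response slope dx_N/dx_C = −0.5 < 0: the reaction function is downward-sloping, so the choices are strategic substitutes.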